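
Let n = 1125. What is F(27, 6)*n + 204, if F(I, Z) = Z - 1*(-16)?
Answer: 24954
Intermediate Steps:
F(I, Z) = 16 + Z (F(I, Z) = Z + 16 = 16 + Z)
F(27, 6)*n + 204 = (16 + 6)*1125 + 204 = 22*1125 + 204 = 24750 + 204 = 24954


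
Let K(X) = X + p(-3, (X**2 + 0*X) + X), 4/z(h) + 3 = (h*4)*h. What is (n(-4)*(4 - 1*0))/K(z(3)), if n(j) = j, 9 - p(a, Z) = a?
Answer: -33/25 ≈ -1.3200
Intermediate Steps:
p(a, Z) = 9 - a
z(h) = 4/(-3 + 4*h**2) (z(h) = 4/(-3 + (h*4)*h) = 4/(-3 + (4*h)*h) = 4/(-3 + 4*h**2))
K(X) = 12 + X (K(X) = X + (9 - 1*(-3)) = X + (9 + 3) = X + 12 = 12 + X)
(n(-4)*(4 - 1*0))/K(z(3)) = (-4*(4 - 1*0))/(12 + 4/(-3 + 4*3**2)) = (-4*(4 + 0))/(12 + 4/(-3 + 4*9)) = (-4*4)/(12 + 4/(-3 + 36)) = -16/(12 + 4/33) = -16/400/33 = -16*33/400 = -33/25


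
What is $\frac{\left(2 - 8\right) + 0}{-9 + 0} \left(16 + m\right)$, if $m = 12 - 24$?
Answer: $\frac{8}{3} \approx 2.6667$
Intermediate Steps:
$m = -12$
$\frac{\left(2 - 8\right) + 0}{-9 + 0} \left(16 + m\right) = \frac{\left(2 - 8\right) + 0}{-9 + 0} \left(16 - 12\right) = \frac{\left(2 - 8\right) + 0}{-9} \cdot 4 = \left(-6 + 0\right) \left(- \frac{1}{9}\right) 4 = \left(-6\right) \left(- \frac{1}{9}\right) 4 = \frac{2}{3} \cdot 4 = \frac{8}{3}$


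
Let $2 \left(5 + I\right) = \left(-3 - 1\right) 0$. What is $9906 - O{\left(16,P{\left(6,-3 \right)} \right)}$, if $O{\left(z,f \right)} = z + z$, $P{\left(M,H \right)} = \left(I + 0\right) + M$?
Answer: $9874$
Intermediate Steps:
$I = -5$ ($I = -5 + \frac{\left(-3 - 1\right) 0}{2} = -5 + \frac{\left(-4\right) 0}{2} = -5 + \frac{1}{2} \cdot 0 = -5 + 0 = -5$)
$P{\left(M,H \right)} = -5 + M$ ($P{\left(M,H \right)} = \left(-5 + 0\right) + M = -5 + M$)
$O{\left(z,f \right)} = 2 z$
$9906 - O{\left(16,P{\left(6,-3 \right)} \right)} = 9906 - 2 \cdot 16 = 9906 - 32 = 9874$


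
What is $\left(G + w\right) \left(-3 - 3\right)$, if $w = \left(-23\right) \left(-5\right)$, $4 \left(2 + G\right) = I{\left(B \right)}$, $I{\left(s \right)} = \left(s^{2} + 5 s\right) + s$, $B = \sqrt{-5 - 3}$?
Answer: $-666 - 18 i \sqrt{2} \approx -666.0 - 25.456 i$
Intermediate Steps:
$B = 2 i \sqrt{2}$ ($B = \sqrt{-8} = 2 i \sqrt{2} \approx 2.8284 i$)
$I{\left(s \right)} = s^{2} + 6 s$
$G = -2 + \frac{i \sqrt{2} \left(6 + 2 i \sqrt{2}\right)}{2}$ ($G = -2 + \frac{2 i \sqrt{2} \left(6 + 2 i \sqrt{2}\right)}{4} = -2 + \frac{i \sqrt{2} \left(6 + 2 i \sqrt{2}\right)}{2} \approx -4.0 + 4.2426 i$)
$w = 115$
$\left(G + w\right) \left(-3 - 3\right) = \left(\left(-4 + 3 i \sqrt{2}\right) + 115\right) \left(-3 - 3\right) = \left(111 + 3 i \sqrt{2}\right) \left(-6\right) = -666 - 18 i \sqrt{2}$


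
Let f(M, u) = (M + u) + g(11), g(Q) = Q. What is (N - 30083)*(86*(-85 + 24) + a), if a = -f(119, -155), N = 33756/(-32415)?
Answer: 1697128167807/10805 ≈ 1.5707e+8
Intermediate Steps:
N = -11252/10805 (N = 33756*(-1/32415) = -11252/10805 ≈ -1.0414)
f(M, u) = 11 + M + u (f(M, u) = (M + u) + 11 = 11 + M + u)
a = 25 (a = -(11 + 119 - 155) = -1*(-25) = 25)
(N - 30083)*(86*(-85 + 24) + a) = (-11252/10805 - 30083)*(86*(-85 + 24) + 25) = -325058067*(86*(-61) + 25)/10805 = -325058067*(-5246 + 25)/10805 = -325058067/10805*(-5221) = 1697128167807/10805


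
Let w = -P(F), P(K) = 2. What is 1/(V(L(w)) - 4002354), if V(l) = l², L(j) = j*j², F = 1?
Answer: -1/4002290 ≈ -2.4986e-7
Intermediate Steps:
w = -2 (w = -1*2 = -2)
L(j) = j³
1/(V(L(w)) - 4002354) = 1/(((-2)³)² - 4002354) = 1/((-8)² - 4002354) = 1/(64 - 4002354) = 1/(-4002290) = -1/4002290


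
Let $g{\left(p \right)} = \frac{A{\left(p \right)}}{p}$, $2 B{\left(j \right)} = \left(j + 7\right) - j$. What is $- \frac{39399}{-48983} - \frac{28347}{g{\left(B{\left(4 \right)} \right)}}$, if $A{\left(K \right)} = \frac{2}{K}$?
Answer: $- \frac{68037218757}{391864} \approx -1.7362 \cdot 10^{5}$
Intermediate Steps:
$B{\left(j \right)} = \frac{7}{2}$ ($B{\left(j \right)} = \frac{\left(j + 7\right) - j}{2} = \frac{\left(7 + j\right) - j}{2} = \frac{1}{2} \cdot 7 = \frac{7}{2}$)
$g{\left(p \right)} = \frac{2}{p^{2}}$ ($g{\left(p \right)} = \frac{2 \frac{1}{p}}{p} = \frac{2}{p^{2}}$)
$- \frac{39399}{-48983} - \frac{28347}{g{\left(B{\left(4 \right)} \right)}} = - \frac{39399}{-48983} - \frac{28347}{2 \frac{1}{\frac{49}{4}}} = \left(-39399\right) \left(- \frac{1}{48983}\right) - \frac{28347}{2 \cdot \frac{4}{49}} = \frac{39399}{48983} - \frac{28347}{\frac{8}{49}} = \frac{39399}{48983} - \frac{1389003}{8} = - \frac{68037218757}{391864}$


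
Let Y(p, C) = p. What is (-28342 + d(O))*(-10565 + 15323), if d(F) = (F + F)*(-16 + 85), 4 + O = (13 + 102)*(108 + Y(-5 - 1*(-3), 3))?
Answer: 7866525108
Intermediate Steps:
O = 12186 (O = -4 + (13 + 102)*(108 + (-5 - 1*(-3))) = -4 + 115*(108 + (-5 + 3)) = -4 + 115*(108 - 2) = -4 + 115*106 = -4 + 12190 = 12186)
d(F) = 138*F (d(F) = (2*F)*69 = 138*F)
(-28342 + d(O))*(-10565 + 15323) = (-28342 + 138*12186)*(-10565 + 15323) = (-28342 + 1681668)*4758 = 1653326*4758 = 7866525108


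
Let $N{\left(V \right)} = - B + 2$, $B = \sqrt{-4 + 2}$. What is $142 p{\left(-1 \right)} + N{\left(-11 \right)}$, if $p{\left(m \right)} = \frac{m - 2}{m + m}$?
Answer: $215 - i \sqrt{2} \approx 215.0 - 1.4142 i$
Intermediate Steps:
$B = i \sqrt{2}$ ($B = \sqrt{-2} = i \sqrt{2} \approx 1.4142 i$)
$p{\left(m \right)} = \frac{-2 + m}{2 m}$
$N{\left(V \right)} = 2 - i \sqrt{2}$ ($N{\left(V \right)} = - i \sqrt{2} + 2 = 2 - i \sqrt{2}$)
$142 p{\left(-1 \right)} + N{\left(-11 \right)} = 142 \frac{-2 - 1}{2 \left(-1\right)} + \left(2 - i \sqrt{2}\right) = 142 \cdot \frac{1}{2} \left(-1\right) \left(-3\right) + \left(2 - i \sqrt{2}\right) = 142 \cdot \frac{3}{2} + \left(2 - i \sqrt{2}\right) = 213 + \left(2 - i \sqrt{2}\right) = 215 - i \sqrt{2}$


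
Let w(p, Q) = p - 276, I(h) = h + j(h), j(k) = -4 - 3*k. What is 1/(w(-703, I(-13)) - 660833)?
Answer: -1/661812 ≈ -1.5110e-6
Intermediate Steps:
I(h) = -4 - 2*h (I(h) = h + (-4 - 3*h) = -4 - 2*h)
w(p, Q) = -276 + p
1/(w(-703, I(-13)) - 660833) = 1/((-276 - 703) - 660833) = 1/(-979 - 660833) = 1/(-661812) = -1/661812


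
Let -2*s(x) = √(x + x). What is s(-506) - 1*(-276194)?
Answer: 276194 - I*√253 ≈ 2.7619e+5 - 15.906*I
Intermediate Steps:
s(x) = -√2*√x/2 (s(x) = -√(x + x)/2 = -√2*√x/2)
s(-506) - 1*(-276194) = -√2*√(-506)/2 - 1*(-276194) = -√2*I*√506/2 + 276194 = -I*√253 + 276194 = 276194 - I*√253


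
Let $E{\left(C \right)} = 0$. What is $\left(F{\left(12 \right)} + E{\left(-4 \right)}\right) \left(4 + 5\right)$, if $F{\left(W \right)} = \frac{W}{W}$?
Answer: $9$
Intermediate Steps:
$F{\left(W \right)} = 1$
$\left(F{\left(12 \right)} + E{\left(-4 \right)}\right) \left(4 + 5\right) = \left(1 + 0\right) \left(4 + 5\right) = 1 \cdot 9 = 9$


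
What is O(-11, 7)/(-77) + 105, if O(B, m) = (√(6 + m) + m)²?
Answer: 8023/77 - 2*√13/11 ≈ 103.54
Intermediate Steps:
O(B, m) = (m + √(6 + m))²
O(-11, 7)/(-77) + 105 = (7 + √(6 + 7))²/(-77) + 105 = -(7 + √13)²/77 + 105 = 105 - (7 + √13)²/77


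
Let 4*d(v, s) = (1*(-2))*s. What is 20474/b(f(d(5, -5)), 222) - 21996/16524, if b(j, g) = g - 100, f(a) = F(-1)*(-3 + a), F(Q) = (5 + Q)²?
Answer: 4661512/27999 ≈ 166.49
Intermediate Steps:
d(v, s) = -s/2 (d(v, s) = ((1*(-2))*s)/4 = (-2*s)/4 = -s/2)
f(a) = -48 + 16*a (f(a) = (5 - 1)²*(-3 + a) = 4²*(-3 + a) = 16*(-3 + a) = -48 + 16*a)
b(j, g) = -100 + g
20474/b(f(d(5, -5)), 222) - 21996/16524 = 20474/(-100 + 222) - 21996/16524 = 20474/122 - 21996*1/16524 = 20474*(1/122) - 611/459 = 10237/61 - 611/459 = 4661512/27999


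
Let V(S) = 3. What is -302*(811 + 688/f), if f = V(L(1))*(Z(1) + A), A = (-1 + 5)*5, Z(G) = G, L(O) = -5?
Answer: -15637862/63 ≈ -2.4822e+5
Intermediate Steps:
A = 20 (A = 4*5 = 20)
f = 63 (f = 3*(1 + 20) = 3*21 = 63)
-302*(811 + 688/f) = -302*(811 + 688/63) = -302*51781/63 = -15637862/63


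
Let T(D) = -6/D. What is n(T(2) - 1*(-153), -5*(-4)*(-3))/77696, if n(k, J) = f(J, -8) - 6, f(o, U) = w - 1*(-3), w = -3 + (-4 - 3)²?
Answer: 43/77696 ≈ 0.00055344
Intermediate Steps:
w = 46 (w = -3 + (-7)² = -3 + 49 = 46)
f(o, U) = 49 (f(o, U) = 46 - 1*(-3) = 46 + 3 = 49)
n(k, J) = 43 (n(k, J) = 49 - 6 = 43)
n(T(2) - 1*(-153), -5*(-4)*(-3))/77696 = 43/77696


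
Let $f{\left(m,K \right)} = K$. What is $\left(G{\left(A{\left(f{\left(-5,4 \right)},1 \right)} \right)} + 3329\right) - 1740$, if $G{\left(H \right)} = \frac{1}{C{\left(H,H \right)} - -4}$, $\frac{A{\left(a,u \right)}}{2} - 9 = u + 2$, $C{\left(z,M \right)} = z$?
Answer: $\frac{44493}{28} \approx 1589.0$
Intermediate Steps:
$A{\left(a,u \right)} = 22 + 2 u$ ($A{\left(a,u \right)} = 18 + 2 \left(u + 2\right) = 18 + 2 \left(2 + u\right) = 18 + \left(4 + 2 u\right) = 22 + 2 u$)
$G{\left(H \right)} = \frac{1}{4 + H}$ ($G{\left(H \right)} = \frac{1}{H - -4} = \frac{1}{H + \left(-17 + 21\right)} = \frac{1}{H + 4} = \frac{1}{4 + H}$)
$\left(G{\left(A{\left(f{\left(-5,4 \right)},1 \right)} \right)} + 3329\right) - 1740 = \left(\frac{1}{4 + \left(22 + 2 \cdot 1\right)} + 3329\right) - 1740 = \left(\frac{1}{4 + \left(22 + 2\right)} + 3329\right) - 1740 = \left(\frac{1}{4 + 24} + 3329\right) - 1740 = \left(\frac{1}{28} + 3329\right) - 1740 = \frac{93213}{28} - 1740 = \frac{44493}{28}$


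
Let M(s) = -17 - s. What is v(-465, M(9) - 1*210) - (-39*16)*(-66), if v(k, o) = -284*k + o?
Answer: 90640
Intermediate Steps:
v(k, o) = o - 284*k
v(-465, M(9) - 1*210) - (-39*16)*(-66) = (((-17 - 1*9) - 1*210) - 284*(-465)) - (-39*16)*(-66) = (((-17 - 9) - 210) + 132060) - (-624)*(-66) = ((-26 - 210) + 132060) - 1*41184 = (-236 + 132060) - 41184 = 131824 - 41184 = 90640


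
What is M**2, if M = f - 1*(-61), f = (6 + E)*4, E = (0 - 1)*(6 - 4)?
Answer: 5929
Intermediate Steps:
E = -2 (E = -1*2 = -2)
f = 16 (f = (6 - 2)*4 = 4*4 = 16)
M = 77 (M = 16 - 1*(-61) = 16 + 61 = 77)
M**2 = 77**2 = 5929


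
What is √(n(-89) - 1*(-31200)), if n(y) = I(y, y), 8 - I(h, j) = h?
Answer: √31297 ≈ 176.91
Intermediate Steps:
I(h, j) = 8 - h
n(y) = 8 - y
√(n(-89) - 1*(-31200)) = √((8 - 1*(-89)) - 1*(-31200)) = √((8 + 89) + 31200) = √(97 + 31200) = √31297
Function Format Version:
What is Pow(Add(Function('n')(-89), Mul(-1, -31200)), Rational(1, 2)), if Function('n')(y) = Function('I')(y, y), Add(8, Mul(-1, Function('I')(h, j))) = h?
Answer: Pow(31297, Rational(1, 2)) ≈ 176.91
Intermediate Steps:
Function('I')(h, j) = Add(8, Mul(-1, h))
Function('n')(y) = Add(8, Mul(-1, y))
Pow(Add(Function('n')(-89), Mul(-1, -31200)), Rational(1, 2)) = Pow(Add(Add(8, Mul(-1, -89)), Mul(-1, -31200)), Rational(1, 2)) = Pow(Add(Add(8, 89), 31200), Rational(1, 2)) = Pow(Add(97, 31200), Rational(1, 2)) = Pow(31297, Rational(1, 2))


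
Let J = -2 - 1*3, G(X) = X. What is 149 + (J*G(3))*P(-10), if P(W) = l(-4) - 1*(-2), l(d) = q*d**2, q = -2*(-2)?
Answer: -841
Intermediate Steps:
q = 4
J = -5 (J = -2 - 3 = -5)
l(d) = 4*d**2
P(W) = 66 (P(W) = 4*(-4)**2 - 1*(-2) = 4*16 + 2 = 64 + 2 = 66)
149 + (J*G(3))*P(-10) = 149 - 5*3*66 = 149 - 15*66 = 149 - 990 = -841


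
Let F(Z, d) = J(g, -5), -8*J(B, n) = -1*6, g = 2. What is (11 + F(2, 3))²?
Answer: 2209/16 ≈ 138.06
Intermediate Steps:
J(B, n) = ¾ (J(B, n) = -(-1)*6/8 = -⅛*(-6) = ¾)
F(Z, d) = ¾
(11 + F(2, 3))² = (11 + ¾)² = (47/4)² = 2209/16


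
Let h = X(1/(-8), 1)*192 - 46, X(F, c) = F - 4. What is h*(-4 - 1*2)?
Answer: 5028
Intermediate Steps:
X(F, c) = -4 + F
h = -838 (h = (-4 + 1/(-8))*192 - 46 = (-4 - ⅛)*192 - 46 = -33/8*192 - 46 = -792 - 46 = -838)
h*(-4 - 1*2) = -838*(-4 - 1*2) = -838*(-4 - 2) = -838*(-6) = 5028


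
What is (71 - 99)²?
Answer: 784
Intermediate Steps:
(71 - 99)² = (-28)² = 784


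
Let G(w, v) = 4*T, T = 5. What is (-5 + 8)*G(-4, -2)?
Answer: 60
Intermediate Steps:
G(w, v) = 20 (G(w, v) = 4*5 = 20)
(-5 + 8)*G(-4, -2) = (-5 + 8)*20 = 3*20 = 60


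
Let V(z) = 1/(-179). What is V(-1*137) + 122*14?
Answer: 305731/179 ≈ 1708.0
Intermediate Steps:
V(z) = -1/179
V(-1*137) + 122*14 = -1/179 + 122*14 = -1/179 + 1708 = 305731/179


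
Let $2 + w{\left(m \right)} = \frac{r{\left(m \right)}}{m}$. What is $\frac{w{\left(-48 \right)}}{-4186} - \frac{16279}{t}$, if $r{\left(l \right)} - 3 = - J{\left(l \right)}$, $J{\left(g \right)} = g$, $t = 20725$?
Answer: $- \frac{155612397}{198296800} \approx -0.78475$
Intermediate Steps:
$r{\left(l \right)} = 3 - l$
$w{\left(m \right)} = -2 + \frac{3 - m}{m}$
$\frac{w{\left(-48 \right)}}{-4186} - \frac{16279}{t} = \frac{-3 + \frac{3}{-48}}{-4186} - \frac{16279}{20725} = \left(-3 + 3 \left(- \frac{1}{48}\right)\right) \left(- \frac{1}{4186}\right) - \frac{16279}{20725} = \left(-3 - \frac{1}{16}\right) \left(- \frac{1}{4186}\right) - \frac{16279}{20725} = \left(- \frac{49}{16}\right) \left(- \frac{1}{4186}\right) - \frac{16279}{20725} = \frac{7}{9568} - \frac{16279}{20725} = - \frac{155612397}{198296800}$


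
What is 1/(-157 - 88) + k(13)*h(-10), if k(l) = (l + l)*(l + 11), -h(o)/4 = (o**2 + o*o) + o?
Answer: -116188801/245 ≈ -4.7424e+5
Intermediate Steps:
h(o) = -8*o**2 - 4*o (h(o) = -4*((o**2 + o*o) + o) = -4*((o**2 + o**2) + o) = -4*(2*o**2 + o) = -4*(o + 2*o**2) = -8*o**2 - 4*o)
k(l) = 2*l*(11 + l) (k(l) = (2*l)*(11 + l) = 2*l*(11 + l))
1/(-157 - 88) + k(13)*h(-10) = 1/(-157 - 88) + (2*13*(11 + 13))*(-4*(-10)*(1 + 2*(-10))) = 1/(-245) + (2*13*24)*(-4*(-10)*(1 - 20)) = -1/245 + 624*(-4*(-10)*(-19)) = -1/245 + 624*(-760) = -1/245 - 474240 = -116188801/245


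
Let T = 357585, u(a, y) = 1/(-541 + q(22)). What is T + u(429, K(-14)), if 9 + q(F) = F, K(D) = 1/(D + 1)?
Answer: 188804879/528 ≈ 3.5759e+5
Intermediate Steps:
K(D) = 1/(1 + D)
q(F) = -9 + F
u(a, y) = -1/528 (u(a, y) = 1/(-541 + (-9 + 22)) = 1/(-541 + 13) = 1/(-528) = -1/528)
T + u(429, K(-14)) = 357585 - 1/528 = 188804879/528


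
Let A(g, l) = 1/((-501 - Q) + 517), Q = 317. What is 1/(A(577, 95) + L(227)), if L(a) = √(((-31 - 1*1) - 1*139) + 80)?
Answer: -301/8244692 - 90601*I*√91/8244692 ≈ -3.6508e-5 - 0.10483*I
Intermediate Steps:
A(g, l) = -1/301 (A(g, l) = 1/((-501 - 1*317) + 517) = 1/((-501 - 317) + 517) = 1/(-818 + 517) = 1/(-301) = -1/301)
L(a) = I*√91 (L(a) = √(((-31 - 1) - 139) + 80) = √((-32 - 139) + 80) = √(-171 + 80) = √(-91) = I*√91)
1/(A(577, 95) + L(227)) = 1/(-1/301 + I*√91)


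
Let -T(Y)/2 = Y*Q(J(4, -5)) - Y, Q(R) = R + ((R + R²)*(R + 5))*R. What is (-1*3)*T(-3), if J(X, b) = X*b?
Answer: -2051622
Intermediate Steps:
Q(R) = R + R*(5 + R)*(R + R²) (Q(R) = R + ((R + R²)*(5 + R))*R = R + ((5 + R)*(R + R²))*R = R + R*(5 + R)*(R + R²))
T(Y) = -227958*Y (T(Y) = -2*(Y*((4*(-5))*(1 + (4*(-5))³ + 5*(4*(-5)) + 6*(4*(-5))²)) - Y) = -2*(Y*(-20*(1 + (-20)³ + 5*(-20) + 6*(-20)²)) - Y) = -2*(Y*(-20*(1 - 8000 - 100 + 6*400)) - Y) = -2*(Y*(-20*(1 - 8000 - 100 + 2400)) - Y) = -2*(Y*(-20*(-5699)) - Y) = -2*(Y*113980 - Y) = -2*(113980*Y - Y) = -227958*Y)
(-1*3)*T(-3) = (-1*3)*(-227958*(-3)) = -3*683874 = -2051622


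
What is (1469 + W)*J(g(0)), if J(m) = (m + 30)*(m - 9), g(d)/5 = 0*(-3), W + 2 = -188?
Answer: -345330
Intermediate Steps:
W = -190 (W = -2 - 188 = -190)
g(d) = 0 (g(d) = 5*(0*(-3)) = 5*0 = 0)
J(m) = (-9 + m)*(30 + m) (J(m) = (30 + m)*(-9 + m) = (-9 + m)*(30 + m))
(1469 + W)*J(g(0)) = (1469 - 190)*(-270 + 0² + 21*0) = 1279*(-270 + 0 + 0) = 1279*(-270) = -345330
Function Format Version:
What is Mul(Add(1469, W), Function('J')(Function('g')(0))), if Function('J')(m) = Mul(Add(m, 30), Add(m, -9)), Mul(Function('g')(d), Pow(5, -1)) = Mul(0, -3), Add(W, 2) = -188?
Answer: -345330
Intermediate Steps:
W = -190 (W = Add(-2, -188) = -190)
Function('g')(d) = 0 (Function('g')(d) = Mul(5, Mul(0, -3)) = Mul(5, 0) = 0)
Function('J')(m) = Mul(Add(-9, m), Add(30, m)) (Function('J')(m) = Mul(Add(30, m), Add(-9, m)) = Mul(Add(-9, m), Add(30, m)))
Mul(Add(1469, W), Function('J')(Function('g')(0))) = Mul(Add(1469, -190), Add(-270, Pow(0, 2), Mul(21, 0))) = Mul(1279, Add(-270, 0, 0)) = Mul(1279, -270) = -345330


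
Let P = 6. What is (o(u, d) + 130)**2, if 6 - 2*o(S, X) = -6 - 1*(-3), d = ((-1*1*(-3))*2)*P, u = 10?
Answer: 72361/4 ≈ 18090.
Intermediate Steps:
d = 36 (d = ((-1*1*(-3))*2)*6 = (-1*(-3)*2)*6 = (3*2)*6 = 6*6 = 36)
o(S, X) = 9/2 (o(S, X) = 3 - (-6 - 1*(-3))/2 = 3 - (-6 + 3)/2 = 3 - 1/2*(-3) = 3 + 3/2 = 9/2)
(o(u, d) + 130)**2 = (9/2 + 130)**2 = (269/2)**2 = 72361/4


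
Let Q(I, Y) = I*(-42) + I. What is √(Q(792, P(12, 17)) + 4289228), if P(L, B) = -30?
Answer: 2*√1064189 ≈ 2063.2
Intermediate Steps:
Q(I, Y) = -41*I (Q(I, Y) = -42*I + I = -41*I)
√(Q(792, P(12, 17)) + 4289228) = √(-41*792 + 4289228) = √(-32472 + 4289228) = √4256756 = 2*√1064189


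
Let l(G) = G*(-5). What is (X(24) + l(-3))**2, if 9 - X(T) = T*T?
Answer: 304704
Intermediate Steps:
l(G) = -5*G
X(T) = 9 - T**2 (X(T) = 9 - T*T = 9 - T**2)
(X(24) + l(-3))**2 = ((9 - 1*24**2) - 5*(-3))**2 = ((9 - 1*576) + 15)**2 = ((9 - 576) + 15)**2 = (-567 + 15)**2 = (-552)**2 = 304704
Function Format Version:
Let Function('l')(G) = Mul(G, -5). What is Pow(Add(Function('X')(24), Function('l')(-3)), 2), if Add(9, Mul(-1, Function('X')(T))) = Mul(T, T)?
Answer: 304704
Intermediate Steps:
Function('l')(G) = Mul(-5, G)
Function('X')(T) = Add(9, Mul(-1, Pow(T, 2))) (Function('X')(T) = Add(9, Mul(-1, Mul(T, T))) = Add(9, Mul(-1, Pow(T, 2))))
Pow(Add(Function('X')(24), Function('l')(-3)), 2) = Pow(Add(Add(9, Mul(-1, Pow(24, 2))), Mul(-5, -3)), 2) = Pow(Add(Add(9, Mul(-1, 576)), 15), 2) = Pow(Add(Add(9, -576), 15), 2) = Pow(Add(-567, 15), 2) = Pow(-552, 2) = 304704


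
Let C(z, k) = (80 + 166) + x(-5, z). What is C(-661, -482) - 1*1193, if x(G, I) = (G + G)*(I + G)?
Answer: 5713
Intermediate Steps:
x(G, I) = 2*G*(G + I) (x(G, I) = (2*G)*(G + I) = 2*G*(G + I))
C(z, k) = 296 - 10*z (C(z, k) = (80 + 166) + 2*(-5)*(-5 + z) = 246 + (50 - 10*z) = 296 - 10*z)
C(-661, -482) - 1*1193 = (296 - 10*(-661)) - 1*1193 = (296 + 6610) - 1193 = 6906 - 1193 = 5713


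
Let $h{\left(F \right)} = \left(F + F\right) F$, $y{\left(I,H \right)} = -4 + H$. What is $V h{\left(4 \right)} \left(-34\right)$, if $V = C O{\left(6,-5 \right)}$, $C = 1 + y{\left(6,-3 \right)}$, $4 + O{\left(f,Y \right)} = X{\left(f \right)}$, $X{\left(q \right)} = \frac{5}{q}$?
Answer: $-20672$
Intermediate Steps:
$O{\left(f,Y \right)} = -4 + \frac{5}{f}$
$C = -6$ ($C = 1 - 7 = -6$)
$V = 19$ ($V = - 6 \left(-4 + \frac{5}{6}\right) = \left(-6\right) \left(- \frac{19}{6}\right) = 19$)
$h{\left(F \right)} = 2 F^{2}$ ($h{\left(F \right)} = 2 F F = 2 F^{2}$)
$V h{\left(4 \right)} \left(-34\right) = 19 \cdot 2 \cdot 4^{2} \left(-34\right) = 19 \cdot 2 \cdot 16 \left(-34\right) = 19 \cdot 32 \left(-34\right) = 608 \left(-34\right) = -20672$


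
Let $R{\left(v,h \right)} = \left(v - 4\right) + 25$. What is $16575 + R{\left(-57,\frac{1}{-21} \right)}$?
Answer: $16539$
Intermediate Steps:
$R{\left(v,h \right)} = 21 + v$ ($R{\left(v,h \right)} = \left(-4 + v\right) + 25 = 21 + v$)
$16575 + R{\left(-57,\frac{1}{-21} \right)} = 16575 + \left(21 - 57\right) = 16575 - 36 = 16539$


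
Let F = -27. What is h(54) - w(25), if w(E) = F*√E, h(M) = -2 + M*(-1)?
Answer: 79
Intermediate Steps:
h(M) = -2 - M
w(E) = -27*√E
h(54) - w(25) = (-2 - 1*54) - (-27)*√25 = (-2 - 54) - (-27)*5 = -56 - 1*(-135) = -56 + 135 = 79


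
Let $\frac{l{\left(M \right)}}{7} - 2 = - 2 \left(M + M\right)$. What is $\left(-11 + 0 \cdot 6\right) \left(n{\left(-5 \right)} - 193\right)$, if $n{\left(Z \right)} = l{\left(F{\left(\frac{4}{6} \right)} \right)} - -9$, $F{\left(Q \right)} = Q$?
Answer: $\frac{6226}{3} \approx 2075.3$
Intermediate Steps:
$l{\left(M \right)} = 14 - 28 M$ ($l{\left(M \right)} = 14 + 7 \left(- 2 \left(M + M\right)\right) = 14 + 7 \left(- 2 \cdot 2 M\right) = 14 + 7 \left(- 4 M\right) = 14 - 28 M$)
$n{\left(Z \right)} = \frac{13}{3}$ ($n{\left(Z \right)} = \left(14 - 28 \cdot \frac{4}{6}\right) - -9 = \left(14 - 28 \cdot 4 \cdot \frac{1}{6}\right) + 9 = \left(14 - \frac{56}{3}\right) + 9 = - \frac{14}{3} + 9 = \frac{13}{3}$)
$\left(-11 + 0 \cdot 6\right) \left(n{\left(-5 \right)} - 193\right) = \left(-11 + 0 \cdot 6\right) \left(\frac{13}{3} - 193\right) = \left(-11 + 0\right) \left(- \frac{566}{3}\right) = \left(-11\right) \left(- \frac{566}{3}\right) = \frac{6226}{3}$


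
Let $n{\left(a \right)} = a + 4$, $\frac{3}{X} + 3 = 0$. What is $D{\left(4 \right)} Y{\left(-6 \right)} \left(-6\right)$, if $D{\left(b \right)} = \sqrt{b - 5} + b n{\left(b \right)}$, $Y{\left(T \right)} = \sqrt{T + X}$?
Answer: $\sqrt{7} \left(6 - 192 i\right) \approx 15.875 - 507.98 i$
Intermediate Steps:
$X = -1$ ($X = \frac{3}{-3 + 0} = \frac{3}{-3} = 3 \left(- \frac{1}{3}\right) = -1$)
$n{\left(a \right)} = 4 + a$
$Y{\left(T \right)} = \sqrt{-1 + T}$ ($Y{\left(T \right)} = \sqrt{T - 1} = \sqrt{-1 + T}$)
$D{\left(b \right)} = \sqrt{-5 + b} + b \left(4 + b\right)$ ($D{\left(b \right)} = \sqrt{b - 5} + b \left(4 + b\right) = \sqrt{-5 + b} + b \left(4 + b\right)$)
$D{\left(4 \right)} Y{\left(-6 \right)} \left(-6\right) = \left(\sqrt{-5 + 4} + 4 \left(4 + 4\right)\right) \sqrt{-1 - 6} \left(-6\right) = \left(\sqrt{-1} + 4 \cdot 8\right) \sqrt{-7} \left(-6\right) = \left(i + 32\right) i \sqrt{7} \left(-6\right) = \left(32 + i\right) i \sqrt{7} \left(-6\right) = i \sqrt{7} \left(32 + i\right) \left(-6\right) = - 6 i \sqrt{7} \left(32 + i\right)$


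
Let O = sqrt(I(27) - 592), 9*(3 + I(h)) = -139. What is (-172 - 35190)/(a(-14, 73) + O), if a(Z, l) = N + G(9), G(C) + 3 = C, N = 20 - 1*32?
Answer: 954774/2909 + 53043*I*sqrt(5494)/2909 ≈ 328.21 + 1351.5*I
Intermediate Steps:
N = -12 (N = 20 - 32 = -12)
G(C) = -3 + C
I(h) = -166/9 (I(h) = -3 + (1/9)*(-139) = -3 - 139/9 = -166/9)
O = I*sqrt(5494)/3 (O = sqrt(-166/9 - 592) = sqrt(-5494/9) = I*sqrt(5494)/3 ≈ 24.707*I)
a(Z, l) = -6 (a(Z, l) = -12 + (-3 + 9) = -12 + 6 = -6)
(-172 - 35190)/(a(-14, 73) + O) = (-172 - 35190)/(-6 + I*sqrt(5494)/3) = -35362/(-6 + I*sqrt(5494)/3)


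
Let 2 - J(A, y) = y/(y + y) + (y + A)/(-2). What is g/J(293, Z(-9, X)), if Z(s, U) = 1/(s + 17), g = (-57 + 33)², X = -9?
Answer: 9216/2369 ≈ 3.8902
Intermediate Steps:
g = 576 (g = (-24)² = 576)
Z(s, U) = 1/(17 + s)
J(A, y) = 3/2 + A/2 + y/2 (J(A, y) = 2 - (y/(y + y) + (y + A)/(-2)) = 2 - (y/((2*y)) + (A + y)*(-½)) = 2 - (y*(1/(2*y)) + (-A/2 - y/2)) = 2 - (½ + (-A/2 - y/2)) = 2 - (½ - A/2 - y/2) = 2 + (-½ + A/2 + y/2) = 3/2 + A/2 + y/2)
g/J(293, Z(-9, X)) = 576/(3/2 + (½)*293 + 1/(2*(17 - 9))) = 576/(3/2 + 293/2 + (½)/8) = 576/(3/2 + 293/2 + (½)*(⅛)) = 576/(3/2 + 293/2 + 1/16) = 576/(2369/16) = 576*(16/2369) = 9216/2369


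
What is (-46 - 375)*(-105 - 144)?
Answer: 104829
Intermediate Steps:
(-46 - 375)*(-105 - 144) = -421*(-249) = 104829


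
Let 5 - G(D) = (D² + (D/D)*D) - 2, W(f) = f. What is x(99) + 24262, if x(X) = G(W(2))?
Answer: 24263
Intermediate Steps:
G(D) = 7 - D - D² (G(D) = 5 - ((D² + (D/D)*D) - 2) = 5 - ((D² + 1*D) - 2) = 5 - ((D² + D) - 2) = 5 - ((D + D²) - 2) = 5 - (-2 + D + D²) = 5 + (2 - D - D²) = 7 - D - D²)
x(X) = 1 (x(X) = 7 - 1*2 - 1*2² = 7 - 2 - 1*4 = 7 - 2 - 4 = 1)
x(99) + 24262 = 1 + 24262 = 24263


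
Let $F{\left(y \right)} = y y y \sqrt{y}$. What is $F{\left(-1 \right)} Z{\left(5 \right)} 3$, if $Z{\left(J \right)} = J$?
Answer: $- 15 i \approx - 15.0 i$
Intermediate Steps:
$F{\left(y \right)} = y^{\frac{7}{2}}$ ($F{\left(y \right)} = y^{2} y \sqrt{y} = y^{3} \sqrt{y} = y^{\frac{7}{2}}$)
$F{\left(-1 \right)} Z{\left(5 \right)} 3 = \left(-1\right)^{\frac{7}{2}} \cdot 5 \cdot 3 = - i 5 \cdot 3 = - 5 i 3 = - 15 i$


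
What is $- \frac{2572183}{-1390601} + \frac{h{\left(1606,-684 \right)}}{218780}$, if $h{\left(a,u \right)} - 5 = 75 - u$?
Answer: $\frac{140951153976}{76058921695} \approx 1.8532$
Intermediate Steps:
$h{\left(a,u \right)} = 80 - u$ ($h{\left(a,u \right)} = 5 - \left(-75 + u\right) = 80 - u$)
$- \frac{2572183}{-1390601} + \frac{h{\left(1606,-684 \right)}}{218780} = - \frac{2572183}{-1390601} + \frac{80 - -684}{218780} = \left(-2572183\right) \left(- \frac{1}{1390601}\right) + \left(80 + 684\right) \frac{1}{218780} = \frac{2572183}{1390601} + 764 \cdot \frac{1}{218780} = \frac{2572183}{1390601} + \frac{191}{54695} = \frac{140951153976}{76058921695}$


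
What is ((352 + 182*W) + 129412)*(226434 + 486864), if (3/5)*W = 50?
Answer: 103378754672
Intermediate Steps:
W = 250/3 (W = (5/3)*50 = 250/3 ≈ 83.333)
((352 + 182*W) + 129412)*(226434 + 486864) = ((352 + 182*(250/3)) + 129412)*(226434 + 486864) = ((352 + 45500/3) + 129412)*713298 = (46556/3 + 129412)*713298 = (434792/3)*713298 = 103378754672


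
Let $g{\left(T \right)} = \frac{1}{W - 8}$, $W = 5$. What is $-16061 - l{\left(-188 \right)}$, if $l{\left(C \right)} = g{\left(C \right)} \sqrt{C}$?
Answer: $-16061 + \frac{2 i \sqrt{47}}{3} \approx -16061.0 + 4.5704 i$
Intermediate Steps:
$g{\left(T \right)} = - \frac{1}{3}$ ($g{\left(T \right)} = \frac{1}{5 - 8} = \frac{1}{-3} = - \frac{1}{3}$)
$l{\left(C \right)} = - \frac{\sqrt{C}}{3}$
$-16061 - l{\left(-188 \right)} = -16061 - - \frac{\sqrt{-188}}{3} = -16061 - - \frac{2 i \sqrt{47}}{3} = -16061 + \frac{2 i \sqrt{47}}{3}$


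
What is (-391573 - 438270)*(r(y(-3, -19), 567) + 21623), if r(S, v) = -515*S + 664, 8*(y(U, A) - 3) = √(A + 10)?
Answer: -17212603506 + 1282107435*I/8 ≈ -1.7213e+10 + 1.6026e+8*I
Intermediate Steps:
y(U, A) = 3 + √(10 + A)/8 (y(U, A) = 3 + √(A + 10)/8 = 3 + √(10 + A)/8)
r(S, v) = 664 - 515*S
(-391573 - 438270)*(r(y(-3, -19), 567) + 21623) = (-391573 - 438270)*((664 - 515*(3 + √(10 - 19)/8)) + 21623) = -829843*((664 - 515*(3 + √(-9)/8)) + 21623) = -829843*((664 - 515*(3 + (3*I)/8)) + 21623) = -829843*((664 - 515*(3 + 3*I/8)) + 21623) = -829843*((664 + (-1545 - 1545*I/8)) + 21623) = -829843*((-881 - 1545*I/8) + 21623) = -829843*(20742 - 1545*I/8) = -17212603506 + 1282107435*I/8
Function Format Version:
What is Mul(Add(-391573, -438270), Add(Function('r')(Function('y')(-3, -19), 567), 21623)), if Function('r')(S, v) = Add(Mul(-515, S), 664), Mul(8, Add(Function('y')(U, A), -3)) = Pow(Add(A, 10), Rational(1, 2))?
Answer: Add(-17212603506, Mul(Rational(1282107435, 8), I)) ≈ Add(-1.7213e+10, Mul(1.6026e+8, I))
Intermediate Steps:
Function('y')(U, A) = Add(3, Mul(Rational(1, 8), Pow(Add(10, A), Rational(1, 2)))) (Function('y')(U, A) = Add(3, Mul(Rational(1, 8), Pow(Add(A, 10), Rational(1, 2)))) = Add(3, Mul(Rational(1, 8), Pow(Add(10, A), Rational(1, 2)))))
Function('r')(S, v) = Add(664, Mul(-515, S))
Mul(Add(-391573, -438270), Add(Function('r')(Function('y')(-3, -19), 567), 21623)) = Mul(Add(-391573, -438270), Add(Add(664, Mul(-515, Add(3, Mul(Rational(1, 8), Pow(Add(10, -19), Rational(1, 2)))))), 21623)) = Mul(-829843, Add(Add(664, Mul(-515, Add(3, Mul(Rational(1, 8), Pow(-9, Rational(1, 2)))))), 21623)) = Mul(-829843, Add(Add(664, Mul(-515, Add(3, Mul(Rational(1, 8), Mul(3, I))))), 21623)) = Mul(-829843, Add(Add(664, Mul(-515, Add(3, Mul(Rational(3, 8), I)))), 21623)) = Mul(-829843, Add(Add(664, Add(-1545, Mul(Rational(-1545, 8), I))), 21623)) = Mul(-829843, Add(Add(-881, Mul(Rational(-1545, 8), I)), 21623)) = Mul(-829843, Add(20742, Mul(Rational(-1545, 8), I))) = Add(-17212603506, Mul(Rational(1282107435, 8), I))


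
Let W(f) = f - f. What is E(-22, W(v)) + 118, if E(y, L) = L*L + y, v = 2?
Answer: 96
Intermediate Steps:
W(f) = 0
E(y, L) = y + L**2 (E(y, L) = L**2 + y = y + L**2)
E(-22, W(v)) + 118 = (-22 + 0**2) + 118 = (-22 + 0) + 118 = -22 + 118 = 96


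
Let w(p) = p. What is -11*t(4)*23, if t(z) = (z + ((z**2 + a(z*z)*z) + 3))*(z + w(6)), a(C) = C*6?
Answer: -1029710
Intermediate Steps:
a(C) = 6*C
t(z) = (6 + z)*(3 + z + z**2 + 6*z**3) (t(z) = (z + ((z**2 + (6*(z*z))*z) + 3))*(z + 6) = (z + ((z**2 + (6*z**2)*z) + 3))*(6 + z) = (z + ((z**2 + 6*z**3) + 3))*(6 + z) = (z + (3 + z**2 + 6*z**3))*(6 + z) = (3 + z + z**2 + 6*z**3)*(6 + z) = (6 + z)*(3 + z + z**2 + 6*z**3))
-11*t(4)*23 = -11*(18 + 6*4**4 + 7*4**2 + 9*4 + 37*4**3)*23 = -11*(18 + 6*256 + 7*16 + 36 + 37*64)*23 = -11*(18 + 1536 + 112 + 36 + 2368)*23 = -11*4070*23 = -44770*23 = -1029710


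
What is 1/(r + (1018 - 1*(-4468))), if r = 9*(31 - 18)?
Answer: 1/5603 ≈ 0.00017848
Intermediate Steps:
r = 117 (r = 9*13 = 117)
1/(r + (1018 - 1*(-4468))) = 1/(117 + (1018 - 1*(-4468))) = 1/(117 + (1018 + 4468)) = 1/(117 + 5486) = 1/5603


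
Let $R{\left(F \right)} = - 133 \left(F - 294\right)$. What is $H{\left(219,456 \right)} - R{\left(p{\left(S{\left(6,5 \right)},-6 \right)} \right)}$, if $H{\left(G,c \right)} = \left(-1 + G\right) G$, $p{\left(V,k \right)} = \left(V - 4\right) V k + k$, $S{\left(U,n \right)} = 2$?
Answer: $11034$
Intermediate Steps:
$p{\left(V,k \right)} = k + V k \left(-4 + V\right)$ ($p{\left(V,k \right)} = \left(V - 4\right) V k + k = \left(-4 + V\right) V k + k = V \left(-4 + V\right) k + k = V k \left(-4 + V\right) + k = k + V k \left(-4 + V\right)$)
$H{\left(G,c \right)} = G \left(-1 + G\right)$
$R{\left(F \right)} = 39102 - 133 F$ ($R{\left(F \right)} = - 133 \left(-294 + F\right) = 39102 - 133 F$)
$H{\left(219,456 \right)} - R{\left(p{\left(S{\left(6,5 \right)},-6 \right)} \right)} = 219 \left(-1 + 219\right) - \left(39102 - 133 \left(- 6 \left(1 + 2^{2} - 8\right)\right)\right) = 219 \cdot 218 - \left(39102 - 133 \left(- 6 \left(1 + 4 - 8\right)\right)\right) = 47742 - \left(39102 - 133 \left(\left(-6\right) \left(-3\right)\right)\right) = 47742 - \left(39102 - 2394\right) = 47742 - 36708 = 11034$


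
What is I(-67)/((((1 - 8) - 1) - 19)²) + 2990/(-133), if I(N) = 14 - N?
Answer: -26777/1197 ≈ -22.370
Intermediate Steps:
I(-67)/((((1 - 8) - 1) - 19)²) + 2990/(-133) = (14 - 1*(-67))/((((1 - 8) - 1) - 19)²) + 2990/(-133) = (14 + 67)/(((-7 - 1) - 19)²) + 2990*(-1/133) = 81/((-8 - 19)²) - 2990/133 = 81/((-27)²) - 2990/133 = 81/729 - 2990/133 = 81*(1/729) - 2990/133 = ⅑ - 2990/133 = -26777/1197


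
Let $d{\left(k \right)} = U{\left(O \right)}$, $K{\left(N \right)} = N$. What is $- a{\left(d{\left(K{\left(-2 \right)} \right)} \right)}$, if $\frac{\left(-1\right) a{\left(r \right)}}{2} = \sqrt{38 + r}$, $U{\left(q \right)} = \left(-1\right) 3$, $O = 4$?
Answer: $2 \sqrt{35} \approx 11.832$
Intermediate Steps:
$U{\left(q \right)} = -3$
$d{\left(k \right)} = -3$
$a{\left(r \right)} = - 2 \sqrt{38 + r}$
$- a{\left(d{\left(K{\left(-2 \right)} \right)} \right)} = - \left(-2\right) \sqrt{38 - 3} = - \left(-2\right) \sqrt{35} = 2 \sqrt{35}$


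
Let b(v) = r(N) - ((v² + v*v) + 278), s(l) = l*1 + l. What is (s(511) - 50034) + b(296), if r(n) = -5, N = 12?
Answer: -224527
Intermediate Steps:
s(l) = 2*l (s(l) = l + l = 2*l)
b(v) = -283 - 2*v² (b(v) = -5 - ((v² + v*v) + 278) = -5 - ((v² + v²) + 278) = -5 - (2*v² + 278) = -5 - (278 + 2*v²) = -5 + (-278 - 2*v²) = -283 - 2*v²)
(s(511) - 50034) + b(296) = (2*511 - 50034) + (-283 - 2*296²) = (1022 - 50034) + (-283 - 2*87616) = -49012 + (-283 - 175232) = -49012 - 175515 = -224527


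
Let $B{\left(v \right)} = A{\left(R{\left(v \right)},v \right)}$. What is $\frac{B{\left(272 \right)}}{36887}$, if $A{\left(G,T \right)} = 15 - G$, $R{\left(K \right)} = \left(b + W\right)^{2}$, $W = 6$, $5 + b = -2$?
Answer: $\frac{14}{36887} \approx 0.00037954$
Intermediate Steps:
$b = -7$ ($b = -5 - 2 = -7$)
$R{\left(K \right)} = 1$ ($R{\left(K \right)} = \left(-7 + 6\right)^{2} = \left(-1\right)^{2} = 1$)
$B{\left(v \right)} = 14$ ($B{\left(v \right)} = 15 - 1 = 14$)
$\frac{B{\left(272 \right)}}{36887} = \frac{14}{36887}$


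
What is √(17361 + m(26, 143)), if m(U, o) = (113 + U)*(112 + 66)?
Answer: √42103 ≈ 205.19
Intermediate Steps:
m(U, o) = 20114 + 178*U (m(U, o) = (113 + U)*178 = 20114 + 178*U)
√(17361 + m(26, 143)) = √(17361 + (20114 + 178*26)) = √(17361 + (20114 + 4628)) = √(17361 + 24742) = √42103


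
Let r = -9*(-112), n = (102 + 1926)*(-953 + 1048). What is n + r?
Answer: 193668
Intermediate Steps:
n = 192660 (n = 2028*95 = 192660)
r = 1008
n + r = 192660 + 1008 = 193668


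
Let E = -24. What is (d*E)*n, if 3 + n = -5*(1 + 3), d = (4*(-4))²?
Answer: 141312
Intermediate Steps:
d = 256 (d = (-16)² = 256)
n = -23 (n = -3 - 5*(1 + 3) = -3 - 5*4 = -3 - 20 = -23)
(d*E)*n = (256*(-24))*(-23) = -6144*(-23) = 141312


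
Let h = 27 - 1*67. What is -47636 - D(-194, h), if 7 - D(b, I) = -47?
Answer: -47690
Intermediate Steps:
h = -40 (h = 27 - 67 = -40)
D(b, I) = 54 (D(b, I) = 7 - 1*(-47) = 7 + 47 = 54)
-47636 - D(-194, h) = -47636 - 1*54 = -47636 - 54 = -47690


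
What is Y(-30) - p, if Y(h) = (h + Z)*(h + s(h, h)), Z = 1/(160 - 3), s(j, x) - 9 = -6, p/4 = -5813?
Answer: 3777707/157 ≈ 24062.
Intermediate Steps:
p = -23252 (p = 4*(-5813) = -23252)
s(j, x) = 3 (s(j, x) = 9 - 6 = 3)
Z = 1/157 ≈ 0.0063694
Y(h) = (3 + h)*(1/157 + h) (Y(h) = (h + 1/157)*(h + 3) = (1/157 + h)*(3 + h) = (3 + h)*(1/157 + h))
Y(-30) - p = (3/157 + (-30)**2 + (472/157)*(-30)) - 1*(-23252) = (3/157 + 900 - 14160/157) + 23252 = 127143/157 + 23252 = 3777707/157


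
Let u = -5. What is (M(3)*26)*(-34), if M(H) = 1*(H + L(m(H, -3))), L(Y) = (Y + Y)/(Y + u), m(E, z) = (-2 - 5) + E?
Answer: -30940/9 ≈ -3437.8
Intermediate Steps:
m(E, z) = -7 + E
L(Y) = 2*Y/(-5 + Y) (L(Y) = (Y + Y)/(Y - 5) = (2*Y)/(-5 + Y) = 2*Y/(-5 + Y))
M(H) = H + 2*(-7 + H)/(-12 + H) (M(H) = 1*(H + 2*(-7 + H)/(-5 + (-7 + H))) = 1*(H + 2*(-7 + H)/(-12 + H)) = H + 2*(-7 + H)/(-12 + H))
(M(3)*26)*(-34) = (((-14 + 3² - 10*3)/(-12 + 3))*26)*(-34) = (((-14 + 9 - 30)/(-9))*26)*(-34) = (-⅑*(-35)*26)*(-34) = ((35/9)*26)*(-34) = (910/9)*(-34) = -30940/9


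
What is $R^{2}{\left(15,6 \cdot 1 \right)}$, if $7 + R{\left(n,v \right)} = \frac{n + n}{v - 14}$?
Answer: $\frac{1849}{16} \approx 115.56$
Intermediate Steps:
$R{\left(n,v \right)} = -7 + \frac{2 n}{-14 + v}$ ($R{\left(n,v \right)} = -7 + \frac{n + n}{v - 14} = -7 + \frac{2 n}{-14 + v}$)
$R^{2}{\left(15,6 \cdot 1 \right)} = \left(\frac{98 - 7 \cdot 6 \cdot 1 + 2 \cdot 15}{-14 + 6 \cdot 1}\right)^{2} = \left(\frac{98 - 42 + 30}{-14 + 6}\right)^{2} = \left(\frac{98 - 42 + 30}{-8}\right)^{2} = \left(\left(- \frac{1}{8}\right) 86\right)^{2} = \left(- \frac{43}{4}\right)^{2} = \frac{1849}{16}$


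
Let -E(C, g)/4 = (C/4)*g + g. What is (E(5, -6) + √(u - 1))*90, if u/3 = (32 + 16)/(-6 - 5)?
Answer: 4860 + 90*I*√1705/11 ≈ 4860.0 + 337.84*I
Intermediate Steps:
u = -144/11 (u = 3*((32 + 16)/(-6 - 5)) = 3*(48/(-11)) = 3*(48*(-1/11)) = 3*(-48/11) = -144/11 ≈ -13.091)
E(C, g) = -4*g - C*g (E(C, g) = -4*((C/4)*g + g) = -4*(C*g/4 + g) = -4*(g + C*g/4) = -4*g - C*g)
(E(5, -6) + √(u - 1))*90 = (-1*(-6)*(4 + 5) + √(-144/11 - 1))*90 = (-1*(-6)*9 + √(-155/11))*90 = (54 + I*√1705/11)*90 = 4860 + 90*I*√1705/11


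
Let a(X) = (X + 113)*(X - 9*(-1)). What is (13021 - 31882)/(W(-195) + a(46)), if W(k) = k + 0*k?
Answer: -6287/2850 ≈ -2.2060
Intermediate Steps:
W(k) = k (W(k) = k + 0 = k)
a(X) = (9 + X)*(113 + X) (a(X) = (113 + X)*(X + 9) = (113 + X)*(9 + X) = (9 + X)*(113 + X))
(13021 - 31882)/(W(-195) + a(46)) = (13021 - 31882)/(-195 + (1017 + 46² + 122*46)) = -18861/(-195 + (1017 + 2116 + 5612)) = -18861/(-195 + 8745) = -18861/8550 = -18861*1/8550 = -6287/2850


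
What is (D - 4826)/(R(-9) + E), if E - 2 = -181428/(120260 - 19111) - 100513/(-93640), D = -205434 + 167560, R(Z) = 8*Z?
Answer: 404436993772000/669833593683 ≈ 603.79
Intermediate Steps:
D = -37874
E = 12121056237/9471592360 (E = 2 + (-181428/(120260 - 19111) - 100513/(-93640)) = 2 + (-181428/101149 - 100513*(-1/93640)) = 2 + (-181428*1/101149 + 100513/93640) = 2 + (-181428/101149 + 100513/93640) = 2 - 6822128483/9471592360 = 12121056237/9471592360 ≈ 1.2797)
(D - 4826)/(R(-9) + E) = (-37874 - 4826)/(8*(-9) + 12121056237/9471592360) = -42700/(-72 + 12121056237/9471592360) = -42700/(-669833593683/9471592360) = -42700*(-9471592360/669833593683) = 404436993772000/669833593683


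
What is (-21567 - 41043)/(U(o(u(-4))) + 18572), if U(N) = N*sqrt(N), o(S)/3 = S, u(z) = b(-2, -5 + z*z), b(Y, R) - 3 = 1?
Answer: -145349115/43114682 + 93915*sqrt(3)/21557341 ≈ -3.3637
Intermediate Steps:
b(Y, R) = 4 (b(Y, R) = 3 + 1 = 4)
u(z) = 4
o(S) = 3*S
U(N) = N**(3/2)
(-21567 - 41043)/(U(o(u(-4))) + 18572) = (-21567 - 41043)/((3*4)**(3/2) + 18572) = -62610/(12**(3/2) + 18572) = -62610/(24*sqrt(3) + 18572) = -62610/(18572 + 24*sqrt(3))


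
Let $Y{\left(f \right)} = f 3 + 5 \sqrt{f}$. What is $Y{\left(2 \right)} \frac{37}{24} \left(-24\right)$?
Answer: $-222 - 185 \sqrt{2} \approx -483.63$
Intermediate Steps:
$Y{\left(f \right)} = 3 f + 5 \sqrt{f}$
$Y{\left(2 \right)} \frac{37}{24} \left(-24\right) = \left(3 \cdot 2 + 5 \sqrt{2}\right) \frac{37}{24} \left(-24\right) = \left(6 + 5 \sqrt{2}\right) 37 \cdot \frac{1}{24} \left(-24\right) = \left(6 + 5 \sqrt{2}\right) \frac{37}{24} \left(-24\right) = \left(\frac{37}{4} + \frac{185 \sqrt{2}}{24}\right) \left(-24\right) = -222 - 185 \sqrt{2}$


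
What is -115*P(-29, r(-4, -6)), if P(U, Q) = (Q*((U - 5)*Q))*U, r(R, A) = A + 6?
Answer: 0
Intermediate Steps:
r(R, A) = 6 + A
P(U, Q) = U*Q**2*(-5 + U) (P(U, Q) = (Q*((-5 + U)*Q))*U = (Q*(Q*(-5 + U)))*U = (Q**2*(-5 + U))*U = U*Q**2*(-5 + U))
-115*P(-29, r(-4, -6)) = -(-3335)*(6 - 6)**2*(-5 - 29) = -(-3335)*0**2*(-34) = -(-3335)*0*(-34) = -115*0 = 0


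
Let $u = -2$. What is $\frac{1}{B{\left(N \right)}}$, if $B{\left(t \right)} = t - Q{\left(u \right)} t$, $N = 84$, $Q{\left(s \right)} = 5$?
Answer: $- \frac{1}{336} \approx -0.0029762$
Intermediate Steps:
$B{\left(t \right)} = - 4 t$ ($B{\left(t \right)} = t - 5 t = - 4 t$)
$\frac{1}{B{\left(N \right)}} = \frac{1}{\left(-4\right) 84} = \frac{1}{-336} = - \frac{1}{336}$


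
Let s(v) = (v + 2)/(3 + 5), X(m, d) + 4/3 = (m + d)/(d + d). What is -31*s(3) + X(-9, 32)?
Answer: -3907/192 ≈ -20.349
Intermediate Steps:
X(m, d) = -4/3 + (d + m)/(2*d) (X(m, d) = -4/3 + (m + d)/(d + d) = -4/3 + (d + m)/((2*d)) = -4/3 + (d + m)*(1/(2*d)) = -4/3 + (d + m)/(2*d))
s(v) = ¼ + v/8 (s(v) = (2 + v)/8 = (2 + v)*(⅛) = ¼ + v/8)
-31*s(3) + X(-9, 32) = -31*(¼ + (⅛)*3) + (-⅚ + (½)*(-9)/32) = -31*(¼ + 3/8) + (-⅚ + (½)*(-9)*(1/32)) = -31*5/8 + (-⅚ - 9/64) = -155/8 - 187/192 = -3907/192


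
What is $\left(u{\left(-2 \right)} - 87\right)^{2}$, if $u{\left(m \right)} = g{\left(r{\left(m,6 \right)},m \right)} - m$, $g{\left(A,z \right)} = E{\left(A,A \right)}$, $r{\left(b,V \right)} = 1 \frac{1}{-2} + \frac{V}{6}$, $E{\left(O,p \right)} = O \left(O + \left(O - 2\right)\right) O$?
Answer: $\frac{116281}{16} \approx 7267.6$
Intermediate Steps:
$E{\left(O,p \right)} = O^{2} \left(-2 + 2 O\right)$ ($E{\left(O,p \right)} = O \left(O + \left(O - 2\right)\right) O = O \left(O + \left(-2 + O\right)\right) O = O \left(-2 + 2 O\right) O = O^{2} \left(-2 + 2 O\right)$)
$r{\left(b,V \right)} = - \frac{1}{2} + \frac{V}{6}$ ($r{\left(b,V \right)} = 1 \left(- \frac{1}{2}\right) + V \frac{1}{6} = - \frac{1}{2} + \frac{V}{6}$)
$g{\left(A,z \right)} = 2 A^{2} \left(-1 + A\right)$
$u{\left(m \right)} = - \frac{1}{4} - m$ ($u{\left(m \right)} = 2 \left(- \frac{1}{2} + \frac{1}{6} \cdot 6\right)^{2} \left(-1 + \left(- \frac{1}{2} + \frac{1}{6} \cdot 6\right)\right) - m = 2 \left(- \frac{1}{2} + 1\right)^{2} \left(-1 + \left(- \frac{1}{2} + 1\right)\right) - m = \frac{2 \left(-1 + \frac{1}{2}\right)}{4} - m = 2 \cdot \frac{1}{4} \left(- \frac{1}{2}\right) - m = - \frac{1}{4} - m$)
$\left(u{\left(-2 \right)} - 87\right)^{2} = \left(\left(- \frac{1}{4} - -2\right) - 87\right)^{2} = \left(\left(- \frac{1}{4} + 2\right) - 87\right)^{2} = \left(\frac{7}{4} - 87\right)^{2} = \left(- \frac{341}{4}\right)^{2} = \frac{116281}{16}$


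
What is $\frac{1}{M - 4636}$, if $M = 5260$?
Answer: $\frac{1}{624} \approx 0.0016026$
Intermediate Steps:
$\frac{1}{M - 4636} = \frac{1}{5260 - 4636} = \frac{1}{624}$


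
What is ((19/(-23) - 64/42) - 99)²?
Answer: 2396298304/233289 ≈ 10272.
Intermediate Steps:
((19/(-23) - 64/42) - 99)² = ((19*(-1/23) - 64*1/42) - 99)² = ((-19/23 - 32/21) - 99)² = (-1135/483 - 99)² = (-48952/483)² = 2396298304/233289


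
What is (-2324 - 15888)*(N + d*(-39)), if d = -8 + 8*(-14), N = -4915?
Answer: 4279820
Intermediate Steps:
d = -120 (d = -8 - 112 = -120)
(-2324 - 15888)*(N + d*(-39)) = (-2324 - 15888)*(-4915 - 120*(-39)) = -18212*(-4915 + 4680) = -18212*(-235) = 4279820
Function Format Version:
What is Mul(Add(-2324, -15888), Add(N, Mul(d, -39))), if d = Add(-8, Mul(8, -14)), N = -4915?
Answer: 4279820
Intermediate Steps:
d = -120 (d = Add(-8, -112) = -120)
Mul(Add(-2324, -15888), Add(N, Mul(d, -39))) = Mul(Add(-2324, -15888), Add(-4915, Mul(-120, -39))) = Mul(-18212, Add(-4915, 4680)) = Mul(-18212, -235) = 4279820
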